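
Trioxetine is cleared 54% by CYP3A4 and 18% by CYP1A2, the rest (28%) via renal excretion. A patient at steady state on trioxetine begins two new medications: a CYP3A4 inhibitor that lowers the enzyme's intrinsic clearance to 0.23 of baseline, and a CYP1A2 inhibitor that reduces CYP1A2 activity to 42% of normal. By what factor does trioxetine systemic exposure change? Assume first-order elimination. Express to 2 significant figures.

2.1

CYP3A4: 0.54 × 0.23 = 0.1242
CYP1A2: 0.18 × 0.42 = 0.0756
Other: 0.28 (unchanged)
CL_new/CL_old = 0.1242 + 0.0756 + 0.28 = 0.4798.
Because systemic exposure varies inversely with clearance, the combined effect is 1 / 0.4798 = 2.1.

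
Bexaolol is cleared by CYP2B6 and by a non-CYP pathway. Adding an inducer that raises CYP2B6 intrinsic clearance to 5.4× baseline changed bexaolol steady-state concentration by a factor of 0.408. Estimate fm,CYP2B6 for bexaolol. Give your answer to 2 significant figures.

0.33

Write x for the fraction cleared via CYP2B6. The observed steady-state concentration change means clearance rose to 1/0.408 = 2.451 of baseline.
Setting x·5.4 + (1 − x) = 2.451 and solving: x = (2.451 − 1)/(5.4 − 1) = 0.33.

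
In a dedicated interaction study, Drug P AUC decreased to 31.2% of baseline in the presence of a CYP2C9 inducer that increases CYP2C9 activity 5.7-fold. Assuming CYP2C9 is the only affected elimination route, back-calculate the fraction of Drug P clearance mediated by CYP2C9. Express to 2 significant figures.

Let x = fm,CYP2C9. Because AUC ∝ 1/CL, relative clearance rose to 1/0.312 = 3.205.
Setting x·5.7 + (1 − x) = 3.205 and solving: x = (3.205 − 1)/(5.7 − 1) = 0.47.

0.47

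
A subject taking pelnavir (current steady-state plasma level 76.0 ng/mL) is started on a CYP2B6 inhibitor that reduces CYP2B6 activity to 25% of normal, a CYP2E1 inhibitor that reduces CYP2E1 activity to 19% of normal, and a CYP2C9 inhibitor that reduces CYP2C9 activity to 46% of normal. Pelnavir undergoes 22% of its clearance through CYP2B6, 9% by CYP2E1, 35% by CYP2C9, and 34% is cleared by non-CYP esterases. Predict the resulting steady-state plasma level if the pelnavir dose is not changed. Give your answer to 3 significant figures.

133 ng/mL

The CYP2B6 pathway (22% of clearance) drops to 0.25× activity: 0.22 × 0.25 = 0.055.
The CYP2E1 pathway (9% of clearance) falls to 0.19× activity: 0.09 × 0.19 = 0.0171.
The CYP2C9 pathway (35% of clearance) is reduced to 0.46× activity: 0.35 × 0.46 = 0.161.
Non-CYP routes (34%) are unchanged.
Relative clearance = 0.055 + 0.0171 + 0.161 + 0.34 = 0.5731.
Steady-state plasma level ∝ 1/CL: new value = 76.0 / 0.5731 = 133 ng/mL.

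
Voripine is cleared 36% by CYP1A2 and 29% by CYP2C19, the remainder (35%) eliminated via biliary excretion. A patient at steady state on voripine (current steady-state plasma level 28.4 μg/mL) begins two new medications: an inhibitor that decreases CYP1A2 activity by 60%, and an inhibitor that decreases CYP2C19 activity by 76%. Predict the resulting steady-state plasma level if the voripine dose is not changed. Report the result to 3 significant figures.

50.4 μg/mL

The CYP1A2 pathway (36% of clearance) falls to 0.4× activity: 0.36 × 0.4 = 0.144.
The CYP2C19 pathway (29% of clearance) drops to 0.24× activity: 0.29 × 0.24 = 0.0696.
Non-CYP routes (35%) are unchanged.
CL_new/CL_old = 0.144 + 0.0696 + 0.35 = 0.5636.
Dividing the baseline by the relative clearance: 28.4 / 0.5636 = 50.4 μg/mL.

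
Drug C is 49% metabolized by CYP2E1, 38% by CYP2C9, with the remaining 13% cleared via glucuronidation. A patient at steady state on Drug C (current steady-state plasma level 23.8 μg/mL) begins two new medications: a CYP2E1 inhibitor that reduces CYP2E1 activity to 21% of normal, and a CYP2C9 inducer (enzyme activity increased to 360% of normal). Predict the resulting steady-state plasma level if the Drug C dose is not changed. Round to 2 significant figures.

15 μg/mL

CYP2E1: 0.49 × 0.21 = 0.1029
CYP2C9: 0.38 × 3.6 = 1.368
Other: 0.13 (unchanged)
New clearance relative to baseline: 0.1029 + 1.368 + 0.13 = 1.6009.
Steady-state plasma level ∝ 1/CL: new value = 23.8 / 1.6009 = 15 μg/mL.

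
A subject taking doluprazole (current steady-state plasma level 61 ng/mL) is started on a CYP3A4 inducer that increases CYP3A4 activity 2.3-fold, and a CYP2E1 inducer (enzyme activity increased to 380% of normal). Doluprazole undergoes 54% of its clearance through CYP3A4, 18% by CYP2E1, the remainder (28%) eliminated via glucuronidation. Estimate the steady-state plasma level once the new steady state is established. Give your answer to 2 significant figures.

The CYP3A4 pathway (54% of clearance) is boosted to 2.3× activity: 0.54 × 2.3 = 1.242.
The CYP2E1 pathway (18% of clearance) increases to 3.8× activity: 0.18 × 3.8 = 0.684.
Non-CYP routes (28%) are unchanged.
Relative clearance = 1.242 + 0.684 + 0.28 = 2.206.
Dividing the baseline by the relative clearance: 61 / 2.206 = 28 ng/mL.

28 ng/mL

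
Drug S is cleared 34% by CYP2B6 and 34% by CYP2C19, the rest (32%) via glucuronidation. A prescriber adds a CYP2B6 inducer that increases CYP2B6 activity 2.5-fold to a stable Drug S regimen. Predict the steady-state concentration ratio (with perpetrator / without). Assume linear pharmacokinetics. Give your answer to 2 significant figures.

0.66

The CYP2B6 pathway (34% of clearance) increases to 2.5× activity: 0.34 × 2.5 = 0.85.
CYP2C19 (34%) and the residual 32% are unaffected.
New clearance relative to baseline: 0.85 + 0.34 + 0.32 = 1.51.
Since steady-state concentration ∝ 1/CL, the ratio is 1 / 1.51 = 0.66.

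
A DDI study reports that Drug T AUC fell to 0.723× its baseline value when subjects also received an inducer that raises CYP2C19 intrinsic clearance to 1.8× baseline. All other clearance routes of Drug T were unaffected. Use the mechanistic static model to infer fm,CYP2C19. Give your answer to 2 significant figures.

Let fm be the CYP2C19 fraction. New clearance relative to baseline = fm × 1.8 + (1 − fm).
AUC ratio = 1 / (new CL fraction), so new CL fraction = 1 / 0.723 = 1.383.
fm × 1.8 + 1 − fm = 1.383  ⇒  fm × (1.8 − 1) = 0.3831  ⇒  fm = 0.48.

0.48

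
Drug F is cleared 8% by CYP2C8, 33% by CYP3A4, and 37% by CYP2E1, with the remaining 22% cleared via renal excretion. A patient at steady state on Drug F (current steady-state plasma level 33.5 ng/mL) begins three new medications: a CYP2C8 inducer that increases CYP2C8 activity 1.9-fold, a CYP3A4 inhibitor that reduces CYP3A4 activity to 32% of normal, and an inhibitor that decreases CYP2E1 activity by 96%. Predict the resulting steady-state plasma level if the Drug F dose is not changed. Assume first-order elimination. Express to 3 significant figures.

68.0 ng/mL

The CYP2C8 pathway (8% of clearance) increases to 1.9× activity: 0.08 × 1.9 = 0.152.
The CYP3A4 pathway (33% of clearance) drops to 0.32× activity: 0.33 × 0.32 = 0.1056.
The CYP2E1 pathway (37% of clearance) is reduced to 0.04× activity: 0.37 × 0.04 = 0.0148.
Non-CYP routes (22%) are unchanged.
CL_new/CL_old = 0.152 + 0.1056 + 0.0148 + 0.22 = 0.4924.
Dividing the baseline by the relative clearance: 33.5 / 0.4924 = 68.0 ng/mL.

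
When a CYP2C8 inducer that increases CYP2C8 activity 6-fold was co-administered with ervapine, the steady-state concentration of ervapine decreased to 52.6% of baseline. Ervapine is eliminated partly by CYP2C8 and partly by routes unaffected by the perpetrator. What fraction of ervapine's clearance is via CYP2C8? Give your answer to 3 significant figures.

0.180

CL'/CL = 1 / 0.526 = 1.901
6·fm + (1 − fm) = 1.901
fm = (1.901 − 1) / (6 − 1) = 0.180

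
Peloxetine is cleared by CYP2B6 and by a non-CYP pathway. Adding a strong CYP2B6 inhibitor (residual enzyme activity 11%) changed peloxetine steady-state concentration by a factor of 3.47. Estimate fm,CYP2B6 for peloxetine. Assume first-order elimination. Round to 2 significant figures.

0.80

Call the CYP2B6 fraction fm. After the interaction, CL_new/CL_old = fm × 0.11 + (1 − fm).
Steady-state concentration ratio = 1 / (new CL fraction), so new CL fraction = 1 / 3.47 = 0.2882.
fm × 0.11 + 1 − fm = 0.2882  ⇒  fm × (0.11 − 1) = −0.7118  ⇒  fm = 0.80.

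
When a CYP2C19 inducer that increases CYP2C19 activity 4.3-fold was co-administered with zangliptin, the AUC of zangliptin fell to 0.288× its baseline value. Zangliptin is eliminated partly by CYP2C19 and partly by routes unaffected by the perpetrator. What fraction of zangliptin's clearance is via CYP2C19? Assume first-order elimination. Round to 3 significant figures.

0.749

Call the CYP2C19 fraction fm. After the interaction, CL_new/CL_old = fm × 4.3 + (1 − fm).
AUC ratio = 1 / (new CL fraction), so new CL fraction = 1 / 0.288 = 3.472.
fm × 4.3 + 1 − fm = 3.472  ⇒  fm × (4.3 − 1) = 2.472  ⇒  fm = 0.749.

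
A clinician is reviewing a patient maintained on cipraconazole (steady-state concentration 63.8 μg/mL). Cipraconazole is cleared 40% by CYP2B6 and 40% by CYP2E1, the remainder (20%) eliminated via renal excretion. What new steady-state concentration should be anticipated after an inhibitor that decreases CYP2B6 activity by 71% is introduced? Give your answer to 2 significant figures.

89 μg/mL

The CYP2B6 pathway (40% of clearance) falls to 0.29× activity: 0.4 × 0.29 = 0.116.
CYP2E1 (40%) and the residual 20% are unaffected.
CL_new/CL_old = 0.116 + 0.4 + 0.2 = 0.716.
New steady-state concentration = baseline ÷ relative clearance = 63.8 / 0.716 = 89 μg/mL.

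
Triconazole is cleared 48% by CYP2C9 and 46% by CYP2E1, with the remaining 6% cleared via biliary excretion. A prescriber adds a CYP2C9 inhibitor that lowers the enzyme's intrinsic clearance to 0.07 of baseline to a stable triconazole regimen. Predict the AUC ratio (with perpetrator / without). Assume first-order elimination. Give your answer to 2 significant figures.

CYP2C9: 0.48 × 0.07 = 0.0336
CYP2E1: 0.46 (unchanged)
Other: 0.06 (unchanged)
CL_new/CL_old = 0.0336 + 0.46 + 0.06 = 0.5536.
AUC ratio = CL_old/CL_new = 1 / 0.5536 = 1.8.

1.8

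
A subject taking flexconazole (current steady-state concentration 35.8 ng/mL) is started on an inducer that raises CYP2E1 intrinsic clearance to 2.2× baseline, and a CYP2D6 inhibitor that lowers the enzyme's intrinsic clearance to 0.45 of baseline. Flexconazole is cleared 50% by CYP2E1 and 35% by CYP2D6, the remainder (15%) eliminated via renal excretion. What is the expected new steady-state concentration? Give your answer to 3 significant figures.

25.4 ng/mL

The CYP2E1 pathway (50% of clearance) is boosted to 2.2× activity: 0.5 × 2.2 = 1.1.
The CYP2D6 pathway (35% of clearance) is reduced to 0.45× activity: 0.35 × 0.45 = 0.1575.
Non-CYP routes (15%) are unchanged.
Relative clearance = 1.1 + 0.1575 + 0.15 = 1.4075.
Dividing the baseline by the relative clearance: 35.8 / 1.4075 = 25.4 ng/mL.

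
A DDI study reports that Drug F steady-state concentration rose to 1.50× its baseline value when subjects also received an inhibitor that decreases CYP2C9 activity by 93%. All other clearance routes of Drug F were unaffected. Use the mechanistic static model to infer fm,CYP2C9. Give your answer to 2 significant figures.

CL'/CL = 1 / 1.50 = 0.6667
0.07·fm + (1 − fm) = 0.6667
fm = (0.6667 − 1) / (0.07 − 1) = 0.36

0.36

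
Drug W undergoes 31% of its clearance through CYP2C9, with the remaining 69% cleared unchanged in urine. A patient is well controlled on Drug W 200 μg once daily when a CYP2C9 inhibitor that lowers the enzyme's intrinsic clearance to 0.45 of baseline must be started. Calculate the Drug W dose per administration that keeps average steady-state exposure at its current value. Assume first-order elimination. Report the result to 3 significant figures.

166 μg

The CYP2C9 pathway (31% of clearance) drops to 0.45× activity: 0.31 × 0.45 = 0.1395.
Non-CYP routes (69%) are unchanged.
New clearance relative to baseline: 0.1395 + 0.69 = 0.8295.
To maintain the same steady-state level, dose must scale with clearance: new dose = 200 × 0.8295 = 166 μg.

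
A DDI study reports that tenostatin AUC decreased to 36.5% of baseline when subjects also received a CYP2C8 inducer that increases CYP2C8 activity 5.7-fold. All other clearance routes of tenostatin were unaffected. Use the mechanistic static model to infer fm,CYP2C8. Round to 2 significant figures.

CL'/CL = 1 / 0.365 = 2.74
5.7·fm + (1 − fm) = 2.74
fm = (2.74 − 1) / (5.7 − 1) = 0.37

0.37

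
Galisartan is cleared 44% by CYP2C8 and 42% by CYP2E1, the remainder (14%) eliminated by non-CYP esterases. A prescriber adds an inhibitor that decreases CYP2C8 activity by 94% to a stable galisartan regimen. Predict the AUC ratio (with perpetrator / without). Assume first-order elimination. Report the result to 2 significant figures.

1.7

The CYP2C8 pathway (44% of clearance) falls to 0.06× activity: 0.44 × 0.06 = 0.0264.
CYP2E1 (42%) and the residual 14% are unaffected.
CL_new/CL_old = 0.0264 + 0.42 + 0.14 = 0.5864.
Since AUC ∝ 1/CL, the ratio is 1 / 0.5864 = 1.7.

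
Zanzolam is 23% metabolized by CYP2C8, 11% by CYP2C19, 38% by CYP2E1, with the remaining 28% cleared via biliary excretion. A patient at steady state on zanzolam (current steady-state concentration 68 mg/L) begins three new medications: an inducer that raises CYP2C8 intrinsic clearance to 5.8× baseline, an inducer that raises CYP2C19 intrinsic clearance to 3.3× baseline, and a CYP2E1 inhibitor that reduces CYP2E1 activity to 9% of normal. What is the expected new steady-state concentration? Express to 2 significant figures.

34 mg/L

The CYP2C8 pathway (23% of clearance) is boosted to 5.8× activity: 0.23 × 5.8 = 1.334.
The CYP2C19 pathway (11% of clearance) rises to 3.3× activity: 0.11 × 3.3 = 0.363.
The CYP2E1 pathway (38% of clearance) is reduced to 0.09× activity: 0.38 × 0.09 = 0.0342.
Non-CYP routes (28%) are unchanged.
CL_new/CL_old = 1.334 + 0.363 + 0.0342 + 0.28 = 2.0112.
Dividing the baseline by the relative clearance: 68 / 2.0112 = 34 mg/L.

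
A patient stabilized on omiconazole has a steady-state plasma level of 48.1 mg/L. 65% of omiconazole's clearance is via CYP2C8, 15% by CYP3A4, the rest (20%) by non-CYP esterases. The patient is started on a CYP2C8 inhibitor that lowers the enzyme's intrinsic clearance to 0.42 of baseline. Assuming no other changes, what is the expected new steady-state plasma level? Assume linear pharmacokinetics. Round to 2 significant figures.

The CYP2C8 pathway (65% of clearance) falls to 0.42× activity: 0.65 × 0.42 = 0.273.
CYP3A4 (15%) and the residual 20% are unaffected.
New clearance relative to baseline: 0.273 + 0.15 + 0.2 = 0.623.
Steady-state plasma level ∝ 1/CL, so new value = 48.1 / 0.623 = 77 mg/L.

77 mg/L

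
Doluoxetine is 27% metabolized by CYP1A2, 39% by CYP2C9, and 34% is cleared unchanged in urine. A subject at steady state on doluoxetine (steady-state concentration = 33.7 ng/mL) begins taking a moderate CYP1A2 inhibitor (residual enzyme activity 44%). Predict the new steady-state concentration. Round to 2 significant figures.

40 ng/mL

CYP1A2: 0.27 × 0.44 = 0.1188
CYP2C9: 0.39 (unchanged)
Other: 0.34 (unchanged)
CL_new/CL_old = 0.1188 + 0.39 + 0.34 = 0.8488.
Steady-state concentration ∝ 1/CL, so new value = 33.7 / 0.8488 = 40 ng/mL.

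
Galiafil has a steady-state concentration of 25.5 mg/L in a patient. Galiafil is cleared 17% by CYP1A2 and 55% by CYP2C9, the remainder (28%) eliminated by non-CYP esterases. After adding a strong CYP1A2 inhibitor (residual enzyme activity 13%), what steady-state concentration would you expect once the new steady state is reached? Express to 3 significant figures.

The CYP1A2 pathway (17% of clearance) is reduced to 0.13× activity: 0.17 × 0.13 = 0.0221.
CYP2C9 (55%) and the residual 28% are unaffected.
CL_new/CL_old = 0.0221 + 0.55 + 0.28 = 0.8521.
New steady-state concentration = baseline ÷ relative clearance = 25.5 / 0.8521 = 29.9 mg/L.

29.9 mg/L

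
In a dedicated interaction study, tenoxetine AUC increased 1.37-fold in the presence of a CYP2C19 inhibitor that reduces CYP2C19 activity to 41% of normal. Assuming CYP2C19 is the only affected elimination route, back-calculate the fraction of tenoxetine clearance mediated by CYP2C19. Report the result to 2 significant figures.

Let x = fm,CYP2C19. Because AUC ∝ 1/CL, relative clearance fell to 1/1.37 = 0.7299.
Only the CYP2C19 route changed, so 0.7299 = x·0.41 + (1 − x), giving x = 0.46.

0.46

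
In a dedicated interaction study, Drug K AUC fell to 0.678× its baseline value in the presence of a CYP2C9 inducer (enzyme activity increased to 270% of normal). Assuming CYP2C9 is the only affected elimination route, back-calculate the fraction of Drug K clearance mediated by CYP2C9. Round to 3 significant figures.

Write x for the fraction cleared via CYP2C9. The observed AUC change means clearance rose to 1/0.678 = 1.475 of baseline.
Setting x·2.7 + (1 − x) = 1.475 and solving: x = (1.475 − 1)/(2.7 − 1) = 0.279.

0.279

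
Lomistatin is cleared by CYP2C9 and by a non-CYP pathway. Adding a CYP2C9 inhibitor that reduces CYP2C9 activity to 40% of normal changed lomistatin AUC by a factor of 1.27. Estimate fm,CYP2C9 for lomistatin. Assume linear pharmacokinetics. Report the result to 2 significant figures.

0.35

CL'/CL = 1 / 1.27 = 0.7874
0.4·fm + (1 − fm) = 0.7874
fm = (0.7874 − 1) / (0.4 − 1) = 0.35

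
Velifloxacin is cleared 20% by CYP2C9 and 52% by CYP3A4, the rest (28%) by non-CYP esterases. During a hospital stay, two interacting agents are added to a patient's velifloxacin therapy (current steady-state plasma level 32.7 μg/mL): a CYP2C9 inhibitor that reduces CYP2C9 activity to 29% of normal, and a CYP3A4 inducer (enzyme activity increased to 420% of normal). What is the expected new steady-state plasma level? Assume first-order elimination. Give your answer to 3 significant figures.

13.0 μg/mL

The CYP2C9 pathway (20% of clearance) is reduced to 0.29× activity: 0.2 × 0.29 = 0.058.
The CYP3A4 pathway (52% of clearance) rises to 4.2× activity: 0.52 × 4.2 = 2.184.
Non-CYP routes (28%) are unchanged.
Relative clearance = 0.058 + 2.184 + 0.28 = 2.522.
Steady-state plasma level ∝ 1/CL: new value = 32.7 / 2.522 = 13.0 μg/mL.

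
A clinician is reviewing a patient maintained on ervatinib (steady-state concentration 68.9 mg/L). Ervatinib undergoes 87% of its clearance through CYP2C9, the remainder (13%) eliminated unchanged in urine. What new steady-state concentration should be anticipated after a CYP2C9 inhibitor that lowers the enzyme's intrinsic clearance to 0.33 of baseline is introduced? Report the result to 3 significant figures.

165 mg/L

The CYP2C9 pathway (87% of clearance) falls to 0.33× activity: 0.87 × 0.33 = 0.2871.
Non-CYP routes (13%) are unchanged.
New clearance relative to baseline: 0.2871 + 0.13 = 0.4171.
Steady-state concentration ∝ 1/CL, so new value = 68.9 / 0.4171 = 165 mg/L.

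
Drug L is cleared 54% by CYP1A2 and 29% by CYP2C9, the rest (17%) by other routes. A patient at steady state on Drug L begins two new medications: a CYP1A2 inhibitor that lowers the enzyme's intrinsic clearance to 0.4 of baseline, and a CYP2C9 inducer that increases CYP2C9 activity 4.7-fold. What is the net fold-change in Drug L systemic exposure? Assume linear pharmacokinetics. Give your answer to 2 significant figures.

0.57

CYP1A2: 0.54 × 0.4 = 0.216
CYP2C9: 0.29 × 4.7 = 1.363
Other: 0.17 (unchanged)
CL_new/CL_old = 0.216 + 1.363 + 0.17 = 1.749.
Because systemic exposure varies inversely with clearance, the combined effect is 1 / 1.749 = 0.57.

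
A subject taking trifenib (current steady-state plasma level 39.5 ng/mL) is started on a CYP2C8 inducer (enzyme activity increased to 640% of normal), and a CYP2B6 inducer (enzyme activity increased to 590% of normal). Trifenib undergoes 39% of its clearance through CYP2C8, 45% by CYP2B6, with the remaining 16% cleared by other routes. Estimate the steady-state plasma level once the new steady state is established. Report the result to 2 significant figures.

7.4 ng/mL

The CYP2C8 pathway (39% of clearance) rises to 6.4× activity: 0.39 × 6.4 = 2.496.
The CYP2B6 pathway (45% of clearance) is boosted to 5.9× activity: 0.45 × 5.9 = 2.655.
The remaining 16% of clearance is unaffected.
New clearance relative to baseline: 2.496 + 2.655 + 0.16 = 5.311.
New steady-state plasma level = 39.5 / 5.311 = 7.4 ng/mL (concentration scales inversely with clearance).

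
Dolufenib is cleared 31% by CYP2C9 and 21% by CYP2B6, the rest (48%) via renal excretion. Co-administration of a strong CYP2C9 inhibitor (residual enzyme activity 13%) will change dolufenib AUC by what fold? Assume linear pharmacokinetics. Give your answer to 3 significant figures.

CYP2C9: 0.31 × 0.13 = 0.0403
CYP2B6: 0.21 (unchanged)
Other: 0.48 (unchanged)
Relative clearance = 0.0403 + 0.21 + 0.48 = 0.7303.
AUC is inversely proportional to clearance, so the fold-change is 1 / 0.7303 = 1.37.

1.37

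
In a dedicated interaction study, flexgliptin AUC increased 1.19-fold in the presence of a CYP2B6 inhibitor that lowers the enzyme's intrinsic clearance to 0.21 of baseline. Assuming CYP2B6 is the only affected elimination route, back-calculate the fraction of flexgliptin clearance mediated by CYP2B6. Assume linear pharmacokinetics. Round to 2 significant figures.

Let x = fm,CYP2B6. Because AUC ∝ 1/CL, relative clearance fell to 1/1.19 = 0.8403.
Setting x·0.21 + (1 − x) = 0.8403 and solving: x = (0.8403 − 1)/(0.21 − 1) = 0.20.

0.20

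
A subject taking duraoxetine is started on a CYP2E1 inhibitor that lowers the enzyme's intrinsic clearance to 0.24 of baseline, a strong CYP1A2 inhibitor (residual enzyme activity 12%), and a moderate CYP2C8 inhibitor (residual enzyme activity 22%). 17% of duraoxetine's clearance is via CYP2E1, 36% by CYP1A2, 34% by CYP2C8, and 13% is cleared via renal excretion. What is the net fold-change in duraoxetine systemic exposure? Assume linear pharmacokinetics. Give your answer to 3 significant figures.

CYP2E1: 0.17 × 0.24 = 0.0408
CYP1A2: 0.36 × 0.12 = 0.0432
CYP2C8: 0.34 × 0.22 = 0.0748
Other: 0.13 (unchanged)
CL_new/CL_old = 0.0408 + 0.0432 + 0.0748 + 0.13 = 0.2888.
Systemic exposure ∝ 1/CL: fold-change = 1 / 0.2888 = 3.46.

3.46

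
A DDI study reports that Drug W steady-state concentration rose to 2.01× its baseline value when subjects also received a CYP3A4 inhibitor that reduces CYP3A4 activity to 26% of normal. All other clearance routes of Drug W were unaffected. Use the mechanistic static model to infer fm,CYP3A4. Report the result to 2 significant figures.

0.68

CL'/CL = 1 / 2.01 = 0.4975
0.26·fm + (1 − fm) = 0.4975
fm = (0.4975 − 1) / (0.26 − 1) = 0.68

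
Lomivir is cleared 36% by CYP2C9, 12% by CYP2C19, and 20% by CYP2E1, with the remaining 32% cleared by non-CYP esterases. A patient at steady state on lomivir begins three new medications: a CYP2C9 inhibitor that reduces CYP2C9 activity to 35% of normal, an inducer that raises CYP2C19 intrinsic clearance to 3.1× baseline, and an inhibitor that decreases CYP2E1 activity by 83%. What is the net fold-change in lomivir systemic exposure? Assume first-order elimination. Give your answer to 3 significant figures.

The CYP2C9 pathway (36% of clearance) drops to 0.35× activity: 0.36 × 0.35 = 0.126.
The CYP2C19 pathway (12% of clearance) increases to 3.1× activity: 0.12 × 3.1 = 0.372.
The CYP2E1 pathway (20% of clearance) drops to 0.17× activity: 0.2 × 0.17 = 0.034.
Non-CYP routes (32%) are unchanged.
Relative clearance = 0.126 + 0.372 + 0.034 + 0.32 = 0.852.
Systemic exposure ∝ 1/CL: fold-change = 1 / 0.852 = 1.17.

1.17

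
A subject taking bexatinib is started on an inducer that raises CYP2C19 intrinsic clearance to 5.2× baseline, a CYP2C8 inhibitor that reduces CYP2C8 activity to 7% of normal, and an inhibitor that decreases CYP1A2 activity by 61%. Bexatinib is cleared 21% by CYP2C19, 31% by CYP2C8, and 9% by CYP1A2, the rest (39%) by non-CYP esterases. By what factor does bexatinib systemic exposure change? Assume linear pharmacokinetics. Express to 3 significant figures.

0.650

CYP2C19: 0.21 × 5.2 = 1.092
CYP2C8: 0.31 × 0.07 = 0.0217
CYP1A2: 0.09 × 0.39 = 0.0351
Other: 0.39 (unchanged)
Relative clearance = 1.092 + 0.0217 + 0.0351 + 0.39 = 1.5388.
Because systemic exposure varies inversely with clearance, the combined effect is 1 / 1.5388 = 0.650.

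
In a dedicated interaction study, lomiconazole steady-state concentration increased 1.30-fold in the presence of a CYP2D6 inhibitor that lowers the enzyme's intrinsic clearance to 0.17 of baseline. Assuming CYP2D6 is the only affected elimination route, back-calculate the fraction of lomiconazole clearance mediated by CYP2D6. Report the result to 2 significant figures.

0.28

CL'/CL = 1 / 1.30 = 0.7692
0.17·fm + (1 − fm) = 0.7692
fm = (0.7692 − 1) / (0.17 − 1) = 0.28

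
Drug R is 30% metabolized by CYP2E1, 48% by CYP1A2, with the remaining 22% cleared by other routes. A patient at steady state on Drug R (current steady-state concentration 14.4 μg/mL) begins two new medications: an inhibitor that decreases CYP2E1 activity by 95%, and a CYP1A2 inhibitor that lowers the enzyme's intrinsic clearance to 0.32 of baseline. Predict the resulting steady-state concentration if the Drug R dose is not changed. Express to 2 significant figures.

37 μg/mL

The CYP2E1 pathway (30% of clearance) falls to 0.05× activity: 0.3 × 0.05 = 0.015.
The CYP1A2 pathway (48% of clearance) falls to 0.32× activity: 0.48 × 0.32 = 0.1536.
The remaining 22% of clearance is unaffected.
New clearance relative to baseline: 0.015 + 0.1536 + 0.22 = 0.3886.
Dividing the baseline by the relative clearance: 14.4 / 0.3886 = 37 μg/mL.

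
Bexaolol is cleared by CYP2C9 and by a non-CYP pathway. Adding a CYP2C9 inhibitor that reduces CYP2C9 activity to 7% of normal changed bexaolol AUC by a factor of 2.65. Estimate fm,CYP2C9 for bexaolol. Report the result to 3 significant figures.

0.670

Call the CYP2C9 fraction fm. After the interaction, CL_new/CL_old = fm × 0.07 + (1 − fm).
AUC ratio = 1 / (new CL fraction), so new CL fraction = 1 / 2.65 = 0.3774.
fm × 0.07 + 1 − fm = 0.3774  ⇒  fm × (0.07 − 1) = −0.6226  ⇒  fm = 0.670.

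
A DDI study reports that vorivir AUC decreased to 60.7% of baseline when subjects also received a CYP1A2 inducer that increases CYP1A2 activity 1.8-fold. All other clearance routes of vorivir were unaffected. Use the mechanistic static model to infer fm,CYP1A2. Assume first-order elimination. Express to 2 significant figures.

0.81

CL'/CL = 1 / 0.607 = 1.647
1.8·fm + (1 − fm) = 1.647
fm = (1.647 − 1) / (1.8 − 1) = 0.81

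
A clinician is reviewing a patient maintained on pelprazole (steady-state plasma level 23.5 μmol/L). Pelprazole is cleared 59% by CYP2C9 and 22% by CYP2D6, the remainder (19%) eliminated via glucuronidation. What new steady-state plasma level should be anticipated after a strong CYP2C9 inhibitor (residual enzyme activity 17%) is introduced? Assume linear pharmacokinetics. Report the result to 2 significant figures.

The CYP2C9 pathway (59% of clearance) drops to 0.17× activity: 0.59 × 0.17 = 0.1003.
CYP2D6 (22%) and the residual 19% are unaffected.
Relative clearance = 0.1003 + 0.22 + 0.19 = 0.5103.
New steady-state plasma level = baseline ÷ relative clearance = 23.5 / 0.5103 = 46 μmol/L.

46 μmol/L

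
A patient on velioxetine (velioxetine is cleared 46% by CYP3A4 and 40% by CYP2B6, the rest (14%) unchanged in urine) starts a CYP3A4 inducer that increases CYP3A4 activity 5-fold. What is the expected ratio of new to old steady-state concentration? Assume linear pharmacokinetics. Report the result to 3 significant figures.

0.352

CYP3A4: 0.46 × 5 = 2.3
CYP2B6: 0.4 (unchanged)
Other: 0.14 (unchanged)
Relative clearance = 2.3 + 0.4 + 0.14 = 2.84.
Since steady-state concentration ∝ 1/CL, the ratio is 1 / 2.84 = 0.352.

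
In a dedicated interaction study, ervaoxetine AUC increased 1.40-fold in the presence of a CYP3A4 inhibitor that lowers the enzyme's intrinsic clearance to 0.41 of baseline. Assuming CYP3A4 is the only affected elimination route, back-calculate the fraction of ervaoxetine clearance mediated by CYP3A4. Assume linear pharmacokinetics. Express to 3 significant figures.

0.484

Let fm be the CYP3A4 fraction. New clearance relative to baseline = fm × 0.41 + (1 − fm).
AUC ratio = 1 / (new CL fraction), so new CL fraction = 1 / 1.40 = 0.7143.
fm × 0.41 + 1 − fm = 0.7143  ⇒  fm × (0.41 − 1) = −0.2857  ⇒  fm = 0.484.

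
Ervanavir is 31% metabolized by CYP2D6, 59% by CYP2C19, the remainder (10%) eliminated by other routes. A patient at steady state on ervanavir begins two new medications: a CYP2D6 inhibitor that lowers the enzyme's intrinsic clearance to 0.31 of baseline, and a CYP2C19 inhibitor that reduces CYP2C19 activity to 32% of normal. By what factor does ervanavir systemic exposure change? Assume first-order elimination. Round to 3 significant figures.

2.60

The CYP2D6 pathway (31% of clearance) falls to 0.31× activity: 0.31 × 0.31 = 0.0961.
The CYP2C19 pathway (59% of clearance) falls to 0.32× activity: 0.59 × 0.32 = 0.1888.
Non-CYP routes (10%) are unchanged.
New clearance relative to baseline: 0.0961 + 0.1888 + 0.1 = 0.3849.
Systemic exposure ∝ 1/CL: fold-change = 1 / 0.3849 = 2.60.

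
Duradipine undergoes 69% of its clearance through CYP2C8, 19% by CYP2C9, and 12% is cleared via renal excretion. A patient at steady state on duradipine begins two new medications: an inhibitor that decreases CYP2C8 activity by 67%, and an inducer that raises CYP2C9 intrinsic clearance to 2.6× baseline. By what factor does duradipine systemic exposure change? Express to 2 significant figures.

CYP2C8: 0.69 × 0.33 = 0.2277
CYP2C9: 0.19 × 2.6 = 0.494
Other: 0.12 (unchanged)
CL_new/CL_old = 0.2277 + 0.494 + 0.12 = 0.8417.
Net systemic exposure ratio = 1 / 0.8417 = 1.2.

1.2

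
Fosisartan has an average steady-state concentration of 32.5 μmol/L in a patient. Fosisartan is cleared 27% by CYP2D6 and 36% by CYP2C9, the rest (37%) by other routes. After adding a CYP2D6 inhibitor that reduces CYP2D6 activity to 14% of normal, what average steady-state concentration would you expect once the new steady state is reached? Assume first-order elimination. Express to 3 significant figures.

42.3 μmol/L

The CYP2D6 pathway (27% of clearance) drops to 0.14× activity: 0.27 × 0.14 = 0.0378.
CYP2C9 (36%) and the residual 37% are unaffected.
Relative clearance = 0.0378 + 0.36 + 0.37 = 0.7678.
New average steady-state concentration = baseline ÷ relative clearance = 32.5 / 0.7678 = 42.3 μmol/L.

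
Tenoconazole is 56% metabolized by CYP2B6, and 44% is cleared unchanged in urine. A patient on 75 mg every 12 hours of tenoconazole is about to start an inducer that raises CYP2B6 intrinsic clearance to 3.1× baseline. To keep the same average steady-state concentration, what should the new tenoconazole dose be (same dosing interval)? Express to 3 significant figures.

163 mg

The CYP2B6 pathway (56% of clearance) rises to 3.1× activity: 0.56 × 3.1 = 1.736.
The remaining 44% of clearance is unaffected.
CL_new/CL_old = 1.736 + 0.44 = 2.176.
Exposure is unchanged when dose changes in proportion to clearance. New dose = 75 mg × 2.176 = 163 mg.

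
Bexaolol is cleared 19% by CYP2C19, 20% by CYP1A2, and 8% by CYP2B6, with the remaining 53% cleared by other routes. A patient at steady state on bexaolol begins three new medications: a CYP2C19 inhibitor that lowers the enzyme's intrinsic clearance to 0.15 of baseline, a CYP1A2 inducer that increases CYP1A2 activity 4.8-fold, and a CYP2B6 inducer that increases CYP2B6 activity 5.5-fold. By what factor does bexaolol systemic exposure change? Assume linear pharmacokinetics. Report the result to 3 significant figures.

0.511

The CYP2C19 pathway (19% of clearance) falls to 0.15× activity: 0.19 × 0.15 = 0.0285.
The CYP1A2 pathway (20% of clearance) is boosted to 4.8× activity: 0.2 × 4.8 = 0.96.
The CYP2B6 pathway (8% of clearance) increases to 5.5× activity: 0.08 × 5.5 = 0.44.
The remaining 53% of clearance is unaffected.
CL_new/CL_old = 0.0285 + 0.96 + 0.44 + 0.53 = 1.9585.
Because systemic exposure varies inversely with clearance, the combined effect is 1 / 1.9585 = 0.511.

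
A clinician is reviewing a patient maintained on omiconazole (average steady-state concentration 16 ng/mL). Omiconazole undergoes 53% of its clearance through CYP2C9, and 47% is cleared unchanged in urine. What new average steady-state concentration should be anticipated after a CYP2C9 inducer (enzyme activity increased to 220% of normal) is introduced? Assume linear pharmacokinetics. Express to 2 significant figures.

The CYP2C9 pathway (53% of clearance) is boosted to 2.2× activity: 0.53 × 2.2 = 1.166.
Non-CYP routes (47%) are unchanged.
New clearance relative to baseline: 1.166 + 0.47 = 1.636.
Average steady-state concentration ∝ 1/CL, so new value = 16 / 1.636 = 9.8 ng/mL.

9.8 ng/mL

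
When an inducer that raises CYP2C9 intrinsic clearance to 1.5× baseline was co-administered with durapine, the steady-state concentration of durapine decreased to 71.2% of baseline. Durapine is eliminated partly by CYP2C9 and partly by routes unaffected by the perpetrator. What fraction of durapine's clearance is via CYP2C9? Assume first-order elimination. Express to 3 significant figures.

0.809

Write x for the fraction cleared via CYP2C9. The observed steady-state concentration change means clearance rose to 1/0.712 = 1.404 of baseline.
Only the CYP2C9 route changed, so 1.404 = x·1.5 + (1 − x), giving x = 0.809.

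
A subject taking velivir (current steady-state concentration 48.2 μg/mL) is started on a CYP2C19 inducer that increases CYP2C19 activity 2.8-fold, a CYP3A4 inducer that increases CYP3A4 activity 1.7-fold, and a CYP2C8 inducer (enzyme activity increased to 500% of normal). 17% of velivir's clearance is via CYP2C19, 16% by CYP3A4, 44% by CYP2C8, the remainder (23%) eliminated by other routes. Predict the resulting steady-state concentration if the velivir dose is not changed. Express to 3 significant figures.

CYP2C19: 0.17 × 2.8 = 0.476
CYP3A4: 0.16 × 1.7 = 0.272
CYP2C8: 0.44 × 5 = 2.2
Other: 0.23 (unchanged)
Relative clearance = 0.476 + 0.272 + 2.2 + 0.23 = 3.178.
Dividing the baseline by the relative clearance: 48.2 / 3.178 = 15.2 μg/mL.

15.2 μg/mL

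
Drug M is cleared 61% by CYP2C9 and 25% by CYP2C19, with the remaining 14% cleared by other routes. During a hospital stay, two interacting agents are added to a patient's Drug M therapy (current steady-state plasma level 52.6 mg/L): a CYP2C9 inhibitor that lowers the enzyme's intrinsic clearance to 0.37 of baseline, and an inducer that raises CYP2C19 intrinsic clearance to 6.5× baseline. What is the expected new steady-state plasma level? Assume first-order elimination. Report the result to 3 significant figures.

26.4 mg/L

The CYP2C9 pathway (61% of clearance) is reduced to 0.37× activity: 0.61 × 0.37 = 0.2257.
The CYP2C19 pathway (25% of clearance) is boosted to 6.5× activity: 0.25 × 6.5 = 1.625.
Non-CYP routes (14%) are unchanged.
Relative clearance = 0.2257 + 1.625 + 0.14 = 1.9907.
New steady-state plasma level = 52.6 / 1.9907 = 26.4 mg/L (concentration scales inversely with clearance).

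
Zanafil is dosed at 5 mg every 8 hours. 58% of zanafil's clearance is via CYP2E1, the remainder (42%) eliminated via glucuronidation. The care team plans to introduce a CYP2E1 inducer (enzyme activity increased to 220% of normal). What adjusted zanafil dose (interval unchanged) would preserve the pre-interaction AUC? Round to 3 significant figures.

8.48 mg

The CYP2E1 pathway (58% of clearance) rises to 2.2× activity: 0.58 × 2.2 = 1.276.
Non-CYP routes (42%) are unchanged.
Relative clearance = 1.276 + 0.42 = 1.696.
Exposure is unchanged when dose changes in proportion to clearance. New dose = 5 mg × 1.696 = 8.48 mg.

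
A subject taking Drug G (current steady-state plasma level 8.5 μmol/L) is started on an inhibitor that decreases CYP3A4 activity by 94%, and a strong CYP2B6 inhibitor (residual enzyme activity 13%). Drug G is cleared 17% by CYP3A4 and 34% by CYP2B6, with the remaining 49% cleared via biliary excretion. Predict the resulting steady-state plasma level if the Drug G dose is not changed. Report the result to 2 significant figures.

16 μmol/L

The CYP3A4 pathway (17% of clearance) is reduced to 0.06× activity: 0.17 × 0.06 = 0.0102.
The CYP2B6 pathway (34% of clearance) falls to 0.13× activity: 0.34 × 0.13 = 0.0442.
Non-CYP routes (49%) are unchanged.
New clearance relative to baseline: 0.0102 + 0.0442 + 0.49 = 0.5444.
Steady-state plasma level ∝ 1/CL: new value = 8.5 / 0.5444 = 16 μmol/L.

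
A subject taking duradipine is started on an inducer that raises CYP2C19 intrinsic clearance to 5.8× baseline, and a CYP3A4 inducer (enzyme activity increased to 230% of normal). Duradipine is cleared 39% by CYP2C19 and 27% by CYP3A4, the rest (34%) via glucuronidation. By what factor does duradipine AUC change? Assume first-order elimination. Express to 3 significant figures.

0.310

CYP2C19: 0.39 × 5.8 = 2.262
CYP3A4: 0.27 × 2.3 = 0.621
Other: 0.34 (unchanged)
Relative clearance = 2.262 + 0.621 + 0.34 = 3.223.
Because AUC varies inversely with clearance, the combined effect is 1 / 3.223 = 0.310.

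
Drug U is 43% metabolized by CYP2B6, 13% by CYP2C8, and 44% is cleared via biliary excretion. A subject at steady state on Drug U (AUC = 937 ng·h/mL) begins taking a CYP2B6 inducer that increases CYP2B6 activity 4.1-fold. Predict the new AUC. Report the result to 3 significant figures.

402 ng·h/mL

CYP2B6: 0.43 × 4.1 = 1.763
CYP2C8: 0.13 (unchanged)
Other: 0.44 (unchanged)
CL_new/CL_old = 1.763 + 0.13 + 0.44 = 2.333.
AUC ∝ 1/CL, so new value = 937 / 2.333 = 402 ng·h/mL.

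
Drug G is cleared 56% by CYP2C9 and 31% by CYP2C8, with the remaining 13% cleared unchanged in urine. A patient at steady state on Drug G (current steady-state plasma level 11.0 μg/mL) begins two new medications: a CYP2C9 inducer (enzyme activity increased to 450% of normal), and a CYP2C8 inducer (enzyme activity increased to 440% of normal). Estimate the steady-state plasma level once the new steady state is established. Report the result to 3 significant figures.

2.74 μg/mL

CYP2C9: 0.56 × 4.5 = 2.52
CYP2C8: 0.31 × 4.4 = 1.364
Other: 0.13 (unchanged)
CL_new/CL_old = 2.52 + 1.364 + 0.13 = 4.014.
Steady-state plasma level ∝ 1/CL: new value = 11.0 / 4.014 = 2.74 μg/mL.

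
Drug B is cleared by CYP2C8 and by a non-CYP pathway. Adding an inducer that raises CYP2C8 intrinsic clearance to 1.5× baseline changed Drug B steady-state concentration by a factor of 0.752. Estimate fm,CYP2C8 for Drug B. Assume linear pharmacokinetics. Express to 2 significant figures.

0.66

CL'/CL = 1 / 0.752 = 1.33
1.5·fm + (1 − fm) = 1.33
fm = (1.33 − 1) / (1.5 − 1) = 0.66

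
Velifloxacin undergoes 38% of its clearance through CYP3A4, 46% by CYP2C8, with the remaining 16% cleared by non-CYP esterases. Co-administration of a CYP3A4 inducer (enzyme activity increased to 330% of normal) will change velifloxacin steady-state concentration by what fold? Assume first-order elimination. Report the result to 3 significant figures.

0.534

The CYP3A4 pathway (38% of clearance) rises to 3.3× activity: 0.38 × 3.3 = 1.254.
CYP2C8 (46%) and the residual 16% are unaffected.
CL_new/CL_old = 1.254 + 0.46 + 0.16 = 1.874.
Steady-state concentration is inversely proportional to clearance, so the fold-change is 1 / 1.874 = 0.534.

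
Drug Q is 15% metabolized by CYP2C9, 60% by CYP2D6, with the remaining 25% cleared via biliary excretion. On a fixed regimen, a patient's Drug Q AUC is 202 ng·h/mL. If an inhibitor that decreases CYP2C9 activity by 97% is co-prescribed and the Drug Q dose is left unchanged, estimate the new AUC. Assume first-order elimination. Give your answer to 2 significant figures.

The CYP2C9 pathway (15% of clearance) falls to 0.03× activity: 0.15 × 0.03 = 0.0045.
CYP2D6 (60%) and the residual 25% are unaffected.
CL_new/CL_old = 0.0045 + 0.6 + 0.25 = 0.8545.
New AUC = baseline ÷ relative clearance = 202 / 0.8545 = 2.4 × 10² ng·h/mL.

2.4 × 10² ng·h/mL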